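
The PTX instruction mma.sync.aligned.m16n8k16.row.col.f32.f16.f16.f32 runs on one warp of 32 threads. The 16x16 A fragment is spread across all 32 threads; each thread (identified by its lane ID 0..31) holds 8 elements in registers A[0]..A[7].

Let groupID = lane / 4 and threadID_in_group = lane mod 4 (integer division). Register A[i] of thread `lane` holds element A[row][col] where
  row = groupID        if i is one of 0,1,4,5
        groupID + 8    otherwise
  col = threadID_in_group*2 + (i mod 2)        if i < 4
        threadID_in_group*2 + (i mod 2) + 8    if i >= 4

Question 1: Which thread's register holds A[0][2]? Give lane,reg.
r=0→G=0,rhi=0  c=2→chi=0,T=1,p=0
L=0*4+1=1  i=0*4+0*2+0=0

1,0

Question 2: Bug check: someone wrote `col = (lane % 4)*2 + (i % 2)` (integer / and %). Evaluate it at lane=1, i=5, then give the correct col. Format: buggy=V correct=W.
buggy=3 correct=11

`(lane % 4)*2 + (i % 2)`[1,5]=>3
L=1=>grp=1>>2=0, tig=1&3=1
[5]=>row 0+0=0  col 1·2+1+8=11
col: 3 vs 11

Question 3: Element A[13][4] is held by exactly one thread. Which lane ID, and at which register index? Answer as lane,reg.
22,2

r=13->g=5,rb=1  c=4->cb=0,t=2,b0=0
L=5*4+2=22  i=0*4+1*2+0=2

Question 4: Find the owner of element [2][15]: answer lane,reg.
r=2->g=2,rb=0  c=15->cb=1,t=3,b0=1
L=2*4+3=11  i=1*4+0*2+1=5

11,5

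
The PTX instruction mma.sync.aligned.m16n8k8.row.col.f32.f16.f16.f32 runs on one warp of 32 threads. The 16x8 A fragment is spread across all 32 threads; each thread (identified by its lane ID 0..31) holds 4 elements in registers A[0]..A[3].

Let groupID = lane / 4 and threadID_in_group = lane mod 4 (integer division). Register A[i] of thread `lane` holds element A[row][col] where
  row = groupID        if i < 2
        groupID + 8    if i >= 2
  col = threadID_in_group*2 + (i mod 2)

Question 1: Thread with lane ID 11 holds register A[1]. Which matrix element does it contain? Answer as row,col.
2,7

lane 11: gr=2 (11/4), th=3 (11%4)
i=1: r=2+0=2, c=3*2+1=7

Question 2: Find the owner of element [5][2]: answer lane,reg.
r: 5->gid=5,r8=0  c: 2->tid=1,i&1=0
L=5*4+1=21  i=0*2+0=0

21,0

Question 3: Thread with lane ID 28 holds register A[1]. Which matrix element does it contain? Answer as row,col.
7,1

28: gid=7,tid=0
[1] (7+0,0*2+1) = (7,1)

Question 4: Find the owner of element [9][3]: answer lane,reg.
5,3

r=9⇒gr=1,Rb=1  c=3⇒th=1,odd=1
L=1*4+1=5  i=1*2+1=3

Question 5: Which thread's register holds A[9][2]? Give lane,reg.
5,2

r=9⇒gr=1,Rb=1  c=2⇒th=1,odd=0
L=1*4+1=5  i=1*2+0=2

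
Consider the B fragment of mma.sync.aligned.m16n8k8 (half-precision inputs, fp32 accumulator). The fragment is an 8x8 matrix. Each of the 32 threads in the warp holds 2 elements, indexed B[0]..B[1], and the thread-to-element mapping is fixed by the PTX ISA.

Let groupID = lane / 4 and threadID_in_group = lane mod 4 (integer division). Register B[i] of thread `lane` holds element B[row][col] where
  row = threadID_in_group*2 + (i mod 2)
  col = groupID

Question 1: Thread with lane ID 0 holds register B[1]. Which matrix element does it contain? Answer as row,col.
1,0

lane 0=>0/4=0, 0 mod 4=0
i=1  r:2·0+1=>1  c:0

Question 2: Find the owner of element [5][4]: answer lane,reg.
c=4→G=4  r=5→T=2,p=1
L=4*4+2=18  i=1=1

18,1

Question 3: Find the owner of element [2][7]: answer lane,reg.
c=7⇒gr=7  r=2⇒th=1,odd=0
L=7*4+1=29  i=0=0

29,0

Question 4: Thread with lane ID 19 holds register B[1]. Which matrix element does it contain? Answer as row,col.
lane 19→19/4=4, 19 mod 4=3
i=1  r:2·3+1→7  c:4

7,4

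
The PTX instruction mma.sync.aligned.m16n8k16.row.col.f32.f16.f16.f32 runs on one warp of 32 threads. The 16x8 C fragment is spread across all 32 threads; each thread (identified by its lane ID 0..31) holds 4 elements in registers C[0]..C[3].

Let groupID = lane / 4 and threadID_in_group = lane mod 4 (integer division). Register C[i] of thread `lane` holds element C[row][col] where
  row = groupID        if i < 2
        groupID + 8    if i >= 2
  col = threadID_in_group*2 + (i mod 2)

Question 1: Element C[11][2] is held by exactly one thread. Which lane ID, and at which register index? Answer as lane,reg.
13,2

r=11→G=3,rhi=1  c=2→T=1,p=0
L=3*4+1=13  i=1*2+0=2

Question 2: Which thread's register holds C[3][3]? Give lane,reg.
13,1

r=3⇒gr=3,Rb=0  c=3⇒th=1,odd=1
L=3*4+1=13  i=0*2+1=1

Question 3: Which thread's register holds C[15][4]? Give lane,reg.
30,2

r: 15->gid=7,r8=1  c: 4->tid=2,i&1=0
L=7*4+2=30  i=1*2+0=2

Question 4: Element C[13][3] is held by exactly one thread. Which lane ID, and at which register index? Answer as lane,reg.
21,3

r: 13->gid=5,r8=1  c: 3->tid=1,i&1=1
L=5*4+1=21  i=1*2+1=3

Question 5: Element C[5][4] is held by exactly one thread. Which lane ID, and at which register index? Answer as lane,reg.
22,0

r:5=>grp=5,rB=0  c:4=>tig=2,lo=0
L=5*4+2=22  i=0*2+0=0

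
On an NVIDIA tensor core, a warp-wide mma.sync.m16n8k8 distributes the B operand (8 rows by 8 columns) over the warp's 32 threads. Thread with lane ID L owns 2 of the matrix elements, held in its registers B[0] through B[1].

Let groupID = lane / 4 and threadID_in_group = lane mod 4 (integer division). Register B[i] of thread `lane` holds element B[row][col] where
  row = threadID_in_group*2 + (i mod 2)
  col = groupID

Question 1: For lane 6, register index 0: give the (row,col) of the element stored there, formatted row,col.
4,1

lane 6: gid=1 (6/4), tid=2 (6%4)
i=0: r=2*2+0=4, c=gid=1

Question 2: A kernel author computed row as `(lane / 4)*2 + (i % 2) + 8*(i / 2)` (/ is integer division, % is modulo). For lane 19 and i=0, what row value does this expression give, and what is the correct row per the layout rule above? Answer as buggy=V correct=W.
buggy=8 correct=6

`(lane / 4)*2 + (i % 2) + 8*(i / 2)`[19,0]=>8
lane 19=>19/4=4, 19 mod 4=3
i=0  r:2·3+0=>6  c:4
row: 8 vs 6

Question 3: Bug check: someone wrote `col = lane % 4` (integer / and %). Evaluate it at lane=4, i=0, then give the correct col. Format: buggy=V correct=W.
buggy=0 correct=1

`lane % 4`[4,0]->0
L=4->gid=4>>2=1, tid=4&3=0
[0]->row 0·2+0=0  col gid=1
col: 0 vs 1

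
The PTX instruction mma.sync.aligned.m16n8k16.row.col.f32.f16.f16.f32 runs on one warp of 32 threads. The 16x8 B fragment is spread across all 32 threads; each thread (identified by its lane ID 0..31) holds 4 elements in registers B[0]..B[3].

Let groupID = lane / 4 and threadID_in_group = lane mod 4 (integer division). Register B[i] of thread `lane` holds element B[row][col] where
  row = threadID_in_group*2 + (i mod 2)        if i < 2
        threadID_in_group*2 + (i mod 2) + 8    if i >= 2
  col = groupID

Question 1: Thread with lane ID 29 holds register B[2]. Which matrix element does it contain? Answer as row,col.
10,7

L=29=>grp=29>>2=7, tig=29&3=1
[2]=>row 1·2+0+8=10  col grp=7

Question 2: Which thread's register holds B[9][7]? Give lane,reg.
28,3

c=7→G=7  r=9→rhi=1,T=0,p=1
L=7*4+0=28  i=1*2+1=3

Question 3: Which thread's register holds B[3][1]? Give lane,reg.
c=1⇒gr=1  r=3⇒Rb=0,th=1,odd=1
L=1*4+1=5  i=0*2+1=1

5,1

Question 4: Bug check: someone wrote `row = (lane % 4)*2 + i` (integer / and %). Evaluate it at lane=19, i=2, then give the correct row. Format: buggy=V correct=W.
`(lane % 4)*2 + i`[19,2]->8
lane 19: gid=4 (19/4), tid=3 (19%4)
i=2: r=3*2+0+8=14, c=gid=4
row: 8 vs 14

buggy=8 correct=14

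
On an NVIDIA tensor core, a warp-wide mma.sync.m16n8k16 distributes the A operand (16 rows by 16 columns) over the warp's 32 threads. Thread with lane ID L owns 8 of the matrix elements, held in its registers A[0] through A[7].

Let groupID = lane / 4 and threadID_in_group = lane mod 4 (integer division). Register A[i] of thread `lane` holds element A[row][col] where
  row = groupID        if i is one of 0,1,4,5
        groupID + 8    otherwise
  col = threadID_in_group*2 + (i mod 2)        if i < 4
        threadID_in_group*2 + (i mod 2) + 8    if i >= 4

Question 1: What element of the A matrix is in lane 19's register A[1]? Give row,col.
lane 19→19/4=4, 19 mod 4=3
i=1  r:4+0→4  c:2·3+1+0→7

4,7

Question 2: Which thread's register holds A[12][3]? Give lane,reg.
r=12→G=4,rhi=1  c=3→chi=0,T=1,p=1
L=4*4+1=17  i=0*4+1*2+1=3

17,3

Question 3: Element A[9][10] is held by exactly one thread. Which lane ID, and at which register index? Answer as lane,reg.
r=9→G=1,rhi=1  c=10→chi=1,T=1,p=0
L=1*4+1=5  i=1*4+1*2+0=6

5,6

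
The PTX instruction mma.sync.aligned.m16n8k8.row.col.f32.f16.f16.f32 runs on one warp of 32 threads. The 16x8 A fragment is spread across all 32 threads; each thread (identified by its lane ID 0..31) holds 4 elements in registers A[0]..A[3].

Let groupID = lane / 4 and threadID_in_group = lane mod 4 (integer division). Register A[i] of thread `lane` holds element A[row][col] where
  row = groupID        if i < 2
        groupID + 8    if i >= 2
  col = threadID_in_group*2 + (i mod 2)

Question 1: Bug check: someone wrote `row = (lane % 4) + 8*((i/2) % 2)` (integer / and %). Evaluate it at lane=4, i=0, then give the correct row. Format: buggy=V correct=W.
`(lane % 4) + 8*((i/2) % 2)`[4,0]=>0
4: grp=1,tig=0
[0] (1+0,0*2+0) = (1,0)
row: 0 vs 1

buggy=0 correct=1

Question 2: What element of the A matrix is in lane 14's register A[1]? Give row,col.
L=14→G=14>>2=3, T=14&3=2
[1]→row 3+0=3  col 2·2+1=5

3,5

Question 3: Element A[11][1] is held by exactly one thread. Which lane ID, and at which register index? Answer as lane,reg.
12,3

r=11→G=3,rhi=1  c=1→T=0,p=1
L=3*4+0=12  i=1*2+1=3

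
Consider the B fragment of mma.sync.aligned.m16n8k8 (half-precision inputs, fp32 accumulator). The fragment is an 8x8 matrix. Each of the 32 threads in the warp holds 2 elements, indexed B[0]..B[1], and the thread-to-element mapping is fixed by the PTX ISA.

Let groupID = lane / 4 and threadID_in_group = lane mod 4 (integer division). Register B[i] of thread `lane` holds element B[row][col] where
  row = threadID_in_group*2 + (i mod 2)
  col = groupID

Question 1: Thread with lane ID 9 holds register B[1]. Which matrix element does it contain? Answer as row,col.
9: gr=2,th=1
[1] (1*2+1,2) = (3,2)

3,2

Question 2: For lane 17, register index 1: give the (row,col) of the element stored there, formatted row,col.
3,4

L=17->g=17>>2=4, t=17&3=1
[1]->row 1·2+1=3  col g=4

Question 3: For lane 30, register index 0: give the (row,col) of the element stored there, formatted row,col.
lane 30⇒30/4=7, 30 mod 4=2
i=0  r:2·2+0⇒4  c:7

4,7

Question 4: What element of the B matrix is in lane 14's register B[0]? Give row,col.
lane 14: G=3 (14/4), T=2 (14%4)
i=0: r=2*2+0=4, c=G=3

4,3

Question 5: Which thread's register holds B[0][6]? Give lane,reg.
c=6⇒gr=6  r=0⇒th=0,odd=0
L=6*4+0=24  i=0=0

24,0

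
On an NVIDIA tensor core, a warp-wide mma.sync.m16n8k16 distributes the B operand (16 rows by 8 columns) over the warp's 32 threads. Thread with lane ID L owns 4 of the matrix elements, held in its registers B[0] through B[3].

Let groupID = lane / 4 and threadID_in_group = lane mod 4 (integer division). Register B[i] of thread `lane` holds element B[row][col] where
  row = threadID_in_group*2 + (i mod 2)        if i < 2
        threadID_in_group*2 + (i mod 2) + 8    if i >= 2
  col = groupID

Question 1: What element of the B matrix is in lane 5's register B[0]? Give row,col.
2,1

5: g=1,t=1
[0] (1*2+0+0,1) = (2,1)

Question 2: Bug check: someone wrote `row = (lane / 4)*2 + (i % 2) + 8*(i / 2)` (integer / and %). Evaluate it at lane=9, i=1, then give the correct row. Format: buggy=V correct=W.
`(lane / 4)*2 + (i % 2) + 8*(i / 2)`[9,1]⇒5
lane 9: gr=2 (9/4), th=1 (9%4)
i=1: r=1*2+1+0=3, c=gr=2
row: 5 vs 3

buggy=5 correct=3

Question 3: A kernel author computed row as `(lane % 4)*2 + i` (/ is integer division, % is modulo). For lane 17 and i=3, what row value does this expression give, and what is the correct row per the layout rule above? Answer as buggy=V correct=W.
buggy=5 correct=11

`(lane % 4)*2 + i`[17,3]->5
17: g=4,t=1
[3] (1*2+1+8,4) = (11,4)
row: 5 vs 11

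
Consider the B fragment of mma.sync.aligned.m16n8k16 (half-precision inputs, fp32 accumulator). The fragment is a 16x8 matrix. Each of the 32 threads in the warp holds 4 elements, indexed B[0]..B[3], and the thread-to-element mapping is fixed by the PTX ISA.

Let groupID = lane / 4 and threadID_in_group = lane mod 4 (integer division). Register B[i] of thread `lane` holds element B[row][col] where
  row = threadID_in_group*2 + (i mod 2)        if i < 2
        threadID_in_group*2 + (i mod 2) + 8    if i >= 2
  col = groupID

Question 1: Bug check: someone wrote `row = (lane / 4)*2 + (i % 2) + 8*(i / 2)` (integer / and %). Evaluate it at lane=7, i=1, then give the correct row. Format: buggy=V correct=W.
`(lane / 4)*2 + (i % 2) + 8*(i / 2)`[7,1]->3
lane 7: gid=1 (7/4), tid=3 (7%4)
i=1: r=3*2+1+0=7, c=gid=1
row: 3 vs 7

buggy=3 correct=7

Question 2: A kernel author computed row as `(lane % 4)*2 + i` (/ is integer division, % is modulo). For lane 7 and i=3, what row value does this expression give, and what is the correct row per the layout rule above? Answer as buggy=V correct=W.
`(lane % 4)*2 + i`[7,3]->9
lane 7: g=1 (7/4), t=3 (7%4)
i=3: r=3*2+1+8=15, c=g=1
row: 9 vs 15

buggy=9 correct=15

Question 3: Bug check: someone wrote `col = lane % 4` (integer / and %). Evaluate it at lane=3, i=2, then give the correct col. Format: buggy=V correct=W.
`lane % 4`[3,2]->3
3: g=0,t=3
[2] (3*2+0+8,0) = (14,0)
col: 3 vs 0

buggy=3 correct=0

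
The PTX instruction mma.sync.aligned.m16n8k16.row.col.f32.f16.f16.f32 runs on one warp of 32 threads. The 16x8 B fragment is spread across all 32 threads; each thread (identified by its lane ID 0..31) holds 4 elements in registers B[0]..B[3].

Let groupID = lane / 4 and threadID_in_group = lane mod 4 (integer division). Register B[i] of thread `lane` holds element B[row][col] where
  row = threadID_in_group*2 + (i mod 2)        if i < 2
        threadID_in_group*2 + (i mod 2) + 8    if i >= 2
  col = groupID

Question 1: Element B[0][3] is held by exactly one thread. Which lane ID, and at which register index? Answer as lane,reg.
c: 3->gid=3  r: 0->r8=0,tid=0,i&1=0
L=3*4+0=12  i=0*2+0=0

12,0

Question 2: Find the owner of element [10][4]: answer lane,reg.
c=4⇒gr=4  r=10⇒Rb=1,th=1,odd=0
L=4*4+1=17  i=1*2+0=2

17,2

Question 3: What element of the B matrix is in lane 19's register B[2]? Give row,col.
lane 19: gid=4 (19/4), tid=3 (19%4)
i=2: r=3*2+0+8=14, c=gid=4

14,4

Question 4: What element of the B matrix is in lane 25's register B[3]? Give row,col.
11,6

L=25->gid=25>>2=6, tid=25&3=1
[3]->row 1·2+1+8=11  col gid=6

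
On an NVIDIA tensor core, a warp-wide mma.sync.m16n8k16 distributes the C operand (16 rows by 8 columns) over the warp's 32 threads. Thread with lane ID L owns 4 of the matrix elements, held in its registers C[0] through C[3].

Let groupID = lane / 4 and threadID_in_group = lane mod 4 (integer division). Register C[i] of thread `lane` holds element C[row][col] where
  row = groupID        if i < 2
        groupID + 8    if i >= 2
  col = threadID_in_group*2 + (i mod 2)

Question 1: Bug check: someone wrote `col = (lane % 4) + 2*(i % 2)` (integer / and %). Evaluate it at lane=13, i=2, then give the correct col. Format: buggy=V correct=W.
buggy=1 correct=2

`(lane % 4) + 2*(i % 2)`[13,2]=>1
lane 13=>13/4=3, 13 mod 4=1
i=2  r:3+8=>11  c:2·1+0=>2
col: 1 vs 2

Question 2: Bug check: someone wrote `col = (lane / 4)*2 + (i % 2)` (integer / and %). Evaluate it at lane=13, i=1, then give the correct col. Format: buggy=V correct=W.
`(lane / 4)*2 + (i % 2)`[13,1]->7
lane 13->13/4=3, 13 mod 4=1
i=1  r:3+0->3  c:2·1+1->3
col: 7 vs 3

buggy=7 correct=3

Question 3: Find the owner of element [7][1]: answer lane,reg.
r: 7->gid=7,r8=0  c: 1->tid=0,i&1=1
L=7*4+0=28  i=0*2+1=1

28,1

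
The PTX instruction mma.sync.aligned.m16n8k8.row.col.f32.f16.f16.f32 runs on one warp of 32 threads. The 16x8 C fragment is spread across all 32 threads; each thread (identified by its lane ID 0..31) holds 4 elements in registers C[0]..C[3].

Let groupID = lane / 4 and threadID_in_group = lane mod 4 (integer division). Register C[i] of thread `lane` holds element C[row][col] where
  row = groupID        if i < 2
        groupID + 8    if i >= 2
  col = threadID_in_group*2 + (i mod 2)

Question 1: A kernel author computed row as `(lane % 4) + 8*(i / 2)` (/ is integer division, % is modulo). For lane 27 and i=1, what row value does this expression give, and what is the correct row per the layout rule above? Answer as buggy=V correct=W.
buggy=3 correct=6

`(lane % 4) + 8*(i / 2)`[27,1]->3
lane 27->27/4=6, 27 mod 4=3
i=1  r:6+0->6  c:2·3+1->7
row: 3 vs 6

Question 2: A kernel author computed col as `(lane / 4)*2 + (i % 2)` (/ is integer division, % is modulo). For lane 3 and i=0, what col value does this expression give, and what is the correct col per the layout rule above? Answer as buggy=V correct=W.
buggy=0 correct=6

`(lane / 4)*2 + (i % 2)`[3,0]=>0
L=3=>grp=3>>2=0, tig=3&3=3
[0]=>row 0+0=0  col 3·2+0=6
col: 0 vs 6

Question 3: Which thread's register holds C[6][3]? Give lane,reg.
25,1

r: 6->gid=6,r8=0  c: 3->tid=1,i&1=1
L=6*4+1=25  i=0*2+1=1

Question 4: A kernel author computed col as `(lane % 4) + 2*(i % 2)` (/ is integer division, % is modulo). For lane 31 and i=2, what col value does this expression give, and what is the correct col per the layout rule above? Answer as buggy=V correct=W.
`(lane % 4) + 2*(i % 2)`[31,2]->3
L=31->gid=31>>2=7, tid=31&3=3
[2]->row 7+8=15  col 3·2+0=6
col: 3 vs 6

buggy=3 correct=6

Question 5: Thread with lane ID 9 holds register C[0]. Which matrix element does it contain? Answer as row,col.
2,2

lane 9⇒9/4=2, 9 mod 4=1
i=0  r:2+0⇒2  c:2·1+0⇒2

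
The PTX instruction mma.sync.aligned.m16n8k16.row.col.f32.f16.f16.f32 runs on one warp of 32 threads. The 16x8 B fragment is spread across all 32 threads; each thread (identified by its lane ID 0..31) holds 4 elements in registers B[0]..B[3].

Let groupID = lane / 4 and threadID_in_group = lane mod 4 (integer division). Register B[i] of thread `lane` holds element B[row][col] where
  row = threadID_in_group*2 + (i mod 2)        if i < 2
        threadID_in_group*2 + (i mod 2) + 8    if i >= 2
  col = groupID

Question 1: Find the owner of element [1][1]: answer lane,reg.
c=1→G=1  r=1→rhi=0,T=0,p=1
L=1*4+0=4  i=0*2+1=1

4,1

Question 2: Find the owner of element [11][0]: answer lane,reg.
c: 0->gid=0  r: 11->r8=1,tid=1,i&1=1
L=0*4+1=1  i=1*2+1=3

1,3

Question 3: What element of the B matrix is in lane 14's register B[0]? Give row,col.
4,3

L=14->gid=14>>2=3, tid=14&3=2
[0]->row 2·2+0+0=4  col gid=3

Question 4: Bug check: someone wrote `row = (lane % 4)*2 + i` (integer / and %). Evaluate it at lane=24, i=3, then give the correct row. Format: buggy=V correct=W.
buggy=3 correct=9

`(lane % 4)*2 + i`[24,3]->3
L=24->g=24>>2=6, t=24&3=0
[3]->row 0·2+1+8=9  col g=6
row: 3 vs 9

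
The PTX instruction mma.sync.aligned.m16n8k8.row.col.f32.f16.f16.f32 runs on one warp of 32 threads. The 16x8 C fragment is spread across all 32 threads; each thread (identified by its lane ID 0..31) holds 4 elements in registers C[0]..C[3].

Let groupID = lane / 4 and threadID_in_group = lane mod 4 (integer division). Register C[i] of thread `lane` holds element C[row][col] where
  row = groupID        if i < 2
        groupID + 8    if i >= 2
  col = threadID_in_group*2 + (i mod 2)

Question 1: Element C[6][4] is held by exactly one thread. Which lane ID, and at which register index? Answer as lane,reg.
r: 6->gid=6,r8=0  c: 4->tid=2,i&1=0
L=6*4+2=26  i=0*2+0=0

26,0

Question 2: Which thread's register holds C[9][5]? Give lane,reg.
6,3

r=9⇒gr=1,Rb=1  c=5⇒th=2,odd=1
L=1*4+2=6  i=1*2+1=3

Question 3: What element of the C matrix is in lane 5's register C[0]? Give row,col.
1,2

L=5->gid=5>>2=1, tid=5&3=1
[0]->row 1+0=1  col 1·2+0=2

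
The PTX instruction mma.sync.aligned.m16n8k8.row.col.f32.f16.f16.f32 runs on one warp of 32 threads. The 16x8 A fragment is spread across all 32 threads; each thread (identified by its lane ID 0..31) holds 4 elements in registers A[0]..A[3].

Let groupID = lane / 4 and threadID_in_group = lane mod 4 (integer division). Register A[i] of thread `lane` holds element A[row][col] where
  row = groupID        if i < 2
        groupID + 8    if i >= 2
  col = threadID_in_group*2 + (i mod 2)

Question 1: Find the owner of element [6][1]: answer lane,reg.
24,1

r=6→G=6,rhi=0  c=1→T=0,p=1
L=6*4+0=24  i=0*2+1=1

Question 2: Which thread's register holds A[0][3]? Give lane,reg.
1,1

r: 0->gid=0,r8=0  c: 3->tid=1,i&1=1
L=0*4+1=1  i=0*2+1=1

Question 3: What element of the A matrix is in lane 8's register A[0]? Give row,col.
2,0

L=8->g=8>>2=2, t=8&3=0
[0]->row 2+0=2  col 0·2+0=0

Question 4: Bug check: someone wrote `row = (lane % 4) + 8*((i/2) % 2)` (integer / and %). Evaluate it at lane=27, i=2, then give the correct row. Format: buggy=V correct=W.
buggy=11 correct=14

`(lane % 4) + 8*((i/2) % 2)`[27,2]=>11
27: grp=6,tig=3
[2] (6+8,3*2+0) = (14,6)
row: 11 vs 14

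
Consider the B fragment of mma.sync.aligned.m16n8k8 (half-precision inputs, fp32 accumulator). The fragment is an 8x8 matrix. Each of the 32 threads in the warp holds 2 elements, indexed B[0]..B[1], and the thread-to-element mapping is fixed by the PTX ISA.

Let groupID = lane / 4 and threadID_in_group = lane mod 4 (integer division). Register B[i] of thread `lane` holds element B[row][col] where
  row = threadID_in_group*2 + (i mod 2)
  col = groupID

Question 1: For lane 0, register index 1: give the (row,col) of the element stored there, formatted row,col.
L=0->g=0>>2=0, t=0&3=0
[1]->row 0·2+1=1  col g=0

1,0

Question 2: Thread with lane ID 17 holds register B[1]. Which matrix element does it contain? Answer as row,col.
3,4

lane 17: gr=4 (17/4), th=1 (17%4)
i=1: r=1*2+1=3, c=gr=4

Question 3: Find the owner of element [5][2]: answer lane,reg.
10,1

c=2⇒gr=2  r=5⇒th=2,odd=1
L=2*4+2=10  i=1=1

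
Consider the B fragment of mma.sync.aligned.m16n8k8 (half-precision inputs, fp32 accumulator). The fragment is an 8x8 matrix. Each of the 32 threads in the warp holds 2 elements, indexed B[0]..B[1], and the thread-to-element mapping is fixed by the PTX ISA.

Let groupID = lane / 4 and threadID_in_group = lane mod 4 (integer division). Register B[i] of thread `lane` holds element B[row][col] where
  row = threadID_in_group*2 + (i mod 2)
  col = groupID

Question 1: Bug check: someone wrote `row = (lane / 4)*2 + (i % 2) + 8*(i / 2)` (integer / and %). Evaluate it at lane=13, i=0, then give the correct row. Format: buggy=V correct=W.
buggy=6 correct=2

`(lane / 4)*2 + (i % 2) + 8*(i / 2)`[13,0]→6
lane 13→13/4=3, 13 mod 4=1
i=0  r:2·1+0→2  c:3
row: 6 vs 2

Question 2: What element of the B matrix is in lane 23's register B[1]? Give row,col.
lane 23: G=5 (23/4), T=3 (23%4)
i=1: r=3*2+1=7, c=G=5

7,5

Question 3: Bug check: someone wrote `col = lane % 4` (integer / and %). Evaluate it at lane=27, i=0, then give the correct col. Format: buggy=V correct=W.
`lane % 4`[27,0]->3
lane 27: gid=6 (27/4), tid=3 (27%4)
i=0: r=3*2+0=6, c=gid=6
col: 3 vs 6

buggy=3 correct=6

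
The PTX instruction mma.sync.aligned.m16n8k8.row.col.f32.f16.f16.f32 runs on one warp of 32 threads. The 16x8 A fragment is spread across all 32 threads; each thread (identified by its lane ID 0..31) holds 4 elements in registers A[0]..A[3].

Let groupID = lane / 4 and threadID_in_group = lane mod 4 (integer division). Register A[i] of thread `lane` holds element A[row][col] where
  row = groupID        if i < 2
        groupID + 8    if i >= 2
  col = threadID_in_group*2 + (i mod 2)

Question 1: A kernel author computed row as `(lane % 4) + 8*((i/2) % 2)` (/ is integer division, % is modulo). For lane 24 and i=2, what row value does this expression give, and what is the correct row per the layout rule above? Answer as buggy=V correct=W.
buggy=8 correct=14

`(lane % 4) + 8*((i/2) % 2)`[24,2]⇒8
L=24⇒gr=24>>2=6, th=24&3=0
[2]⇒row 6+8=14  col 0·2+0=0
row: 8 vs 14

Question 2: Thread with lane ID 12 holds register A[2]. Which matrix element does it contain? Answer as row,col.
11,0

lane 12: gr=3 (12/4), th=0 (12%4)
i=2: r=3+8=11, c=0*2+0=0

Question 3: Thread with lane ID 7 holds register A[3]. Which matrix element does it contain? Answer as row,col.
9,7

7: grp=1,tig=3
[3] (1+8,3*2+1) = (9,7)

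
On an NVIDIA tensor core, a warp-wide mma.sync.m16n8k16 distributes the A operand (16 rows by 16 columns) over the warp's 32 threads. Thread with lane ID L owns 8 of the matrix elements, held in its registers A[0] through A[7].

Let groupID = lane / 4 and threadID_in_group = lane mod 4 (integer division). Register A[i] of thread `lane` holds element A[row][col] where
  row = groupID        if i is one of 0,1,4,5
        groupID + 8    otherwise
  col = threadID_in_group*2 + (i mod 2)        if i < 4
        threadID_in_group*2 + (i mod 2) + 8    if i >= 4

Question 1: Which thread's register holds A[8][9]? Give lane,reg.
r=8->g=0,rb=1  c=9->cb=1,t=0,b0=1
L=0*4+0=0  i=1*4+1*2+1=7

0,7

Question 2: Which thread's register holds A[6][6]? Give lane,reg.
27,0

r:6=>grp=6,rB=0  c:6=>cB=0,tig=3,lo=0
L=6*4+3=27  i=0*4+0*2+0=0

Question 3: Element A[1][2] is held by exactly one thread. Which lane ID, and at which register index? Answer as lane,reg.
r=1⇒gr=1,Rb=0  c=2⇒Cb=0,th=1,odd=0
L=1*4+1=5  i=0*4+0*2+0=0

5,0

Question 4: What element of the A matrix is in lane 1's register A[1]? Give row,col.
lane 1: gr=0 (1/4), th=1 (1%4)
i=1: r=0+0=0, c=1*2+1+0=3

0,3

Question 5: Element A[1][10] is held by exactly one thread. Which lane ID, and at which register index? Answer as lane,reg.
r=1→G=1,rhi=0  c=10→chi=1,T=1,p=0
L=1*4+1=5  i=1*4+0*2+0=4

5,4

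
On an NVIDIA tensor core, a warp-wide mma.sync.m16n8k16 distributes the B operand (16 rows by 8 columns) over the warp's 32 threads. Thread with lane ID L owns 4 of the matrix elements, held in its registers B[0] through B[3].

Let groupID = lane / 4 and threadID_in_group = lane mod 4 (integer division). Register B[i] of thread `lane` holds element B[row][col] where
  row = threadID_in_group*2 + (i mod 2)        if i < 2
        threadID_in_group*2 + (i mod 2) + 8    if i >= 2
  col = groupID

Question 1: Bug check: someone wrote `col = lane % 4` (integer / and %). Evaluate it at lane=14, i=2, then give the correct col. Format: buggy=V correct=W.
buggy=2 correct=3

`lane % 4`[14,2]⇒2
lane 14⇒14/4=3, 14 mod 4=2
i=2  r:2·2+0+8⇒12  c:3
col: 2 vs 3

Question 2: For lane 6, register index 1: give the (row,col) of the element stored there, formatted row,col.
L=6->gid=6>>2=1, tid=6&3=2
[1]->row 2·2+1+0=5  col gid=1

5,1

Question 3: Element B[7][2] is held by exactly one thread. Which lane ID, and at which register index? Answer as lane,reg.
c=2⇒gr=2  r=7⇒Rb=0,th=3,odd=1
L=2*4+3=11  i=0*2+1=1

11,1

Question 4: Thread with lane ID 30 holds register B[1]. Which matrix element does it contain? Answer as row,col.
30: gr=7,th=2
[1] (2*2+1+0,7) = (5,7)

5,7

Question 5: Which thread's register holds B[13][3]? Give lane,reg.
c=3⇒gr=3  r=13⇒Rb=1,th=2,odd=1
L=3*4+2=14  i=1*2+1=3

14,3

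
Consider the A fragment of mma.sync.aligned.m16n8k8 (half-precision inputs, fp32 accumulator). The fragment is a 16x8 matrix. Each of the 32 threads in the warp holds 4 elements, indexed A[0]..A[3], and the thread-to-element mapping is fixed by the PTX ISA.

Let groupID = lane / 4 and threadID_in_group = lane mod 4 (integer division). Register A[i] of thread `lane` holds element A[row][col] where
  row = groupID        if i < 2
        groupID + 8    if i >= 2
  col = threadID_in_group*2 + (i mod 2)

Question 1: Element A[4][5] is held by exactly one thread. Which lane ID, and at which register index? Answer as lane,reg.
r:4=>grp=4,rB=0  c:5=>tig=2,lo=1
L=4*4+2=18  i=0*2+1=1

18,1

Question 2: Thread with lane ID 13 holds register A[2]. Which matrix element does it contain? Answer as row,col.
lane 13→13/4=3, 13 mod 4=1
i=2  r:3+8→11  c:2·1+0→2

11,2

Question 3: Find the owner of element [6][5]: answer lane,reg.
26,1

r=6->g=6,rb=0  c=5->t=2,b0=1
L=6*4+2=26  i=0*2+1=1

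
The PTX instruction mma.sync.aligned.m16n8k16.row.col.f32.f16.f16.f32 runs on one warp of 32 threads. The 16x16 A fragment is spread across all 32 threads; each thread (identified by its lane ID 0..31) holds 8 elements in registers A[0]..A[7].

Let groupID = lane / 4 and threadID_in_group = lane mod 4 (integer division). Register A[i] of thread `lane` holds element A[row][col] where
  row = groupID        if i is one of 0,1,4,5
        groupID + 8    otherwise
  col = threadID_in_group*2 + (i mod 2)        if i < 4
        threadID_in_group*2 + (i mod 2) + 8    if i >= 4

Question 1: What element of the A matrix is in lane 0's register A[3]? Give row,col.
8,1

lane 0⇒0/4=0, 0 mod 4=0
i=3  r:0+8⇒8  c:2·0+1+0⇒1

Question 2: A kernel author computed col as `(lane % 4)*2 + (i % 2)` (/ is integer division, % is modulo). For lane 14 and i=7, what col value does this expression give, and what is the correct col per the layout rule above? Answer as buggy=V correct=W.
`(lane % 4)*2 + (i % 2)`[14,7]⇒5
lane 14⇒14/4=3, 14 mod 4=2
i=7  r:3+8⇒11  c:2·2+1+8⇒13
col: 5 vs 13

buggy=5 correct=13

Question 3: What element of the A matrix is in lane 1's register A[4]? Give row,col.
L=1->gid=1>>2=0, tid=1&3=1
[4]->row 0+0=0  col 1·2+0+8=10

0,10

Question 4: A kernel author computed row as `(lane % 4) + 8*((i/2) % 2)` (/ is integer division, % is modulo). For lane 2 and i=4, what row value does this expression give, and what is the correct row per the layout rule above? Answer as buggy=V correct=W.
buggy=2 correct=0

`(lane % 4) + 8*((i/2) % 2)`[2,4]=>2
lane 2=>2/4=0, 2 mod 4=2
i=4  r:0+0=>0  c:2·2+0+8=>12
row: 2 vs 0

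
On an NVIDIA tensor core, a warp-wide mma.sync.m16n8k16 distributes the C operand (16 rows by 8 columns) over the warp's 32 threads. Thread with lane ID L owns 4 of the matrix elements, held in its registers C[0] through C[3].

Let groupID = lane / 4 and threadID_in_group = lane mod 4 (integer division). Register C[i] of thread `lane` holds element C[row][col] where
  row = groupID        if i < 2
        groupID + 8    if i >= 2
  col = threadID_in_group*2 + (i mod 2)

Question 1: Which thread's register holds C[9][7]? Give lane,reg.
7,3

r=9⇒gr=1,Rb=1  c=7⇒th=3,odd=1
L=1*4+3=7  i=1*2+1=3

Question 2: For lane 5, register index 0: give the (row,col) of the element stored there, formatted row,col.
lane 5⇒5/4=1, 5 mod 4=1
i=0  r:1+0⇒1  c:2·1+0⇒2

1,2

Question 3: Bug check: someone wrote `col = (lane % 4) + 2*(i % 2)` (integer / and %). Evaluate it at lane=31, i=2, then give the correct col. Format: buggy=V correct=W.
buggy=3 correct=6

`(lane % 4) + 2*(i % 2)`[31,2]⇒3
L=31⇒gr=31>>2=7, th=31&3=3
[2]⇒row 7+8=15  col 3·2+0=6
col: 3 vs 6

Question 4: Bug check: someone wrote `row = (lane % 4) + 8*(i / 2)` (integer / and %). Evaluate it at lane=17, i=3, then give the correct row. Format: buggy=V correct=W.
buggy=9 correct=12

`(lane % 4) + 8*(i / 2)`[17,3]->9
L=17->g=17>>2=4, t=17&3=1
[3]->row 4+8=12  col 1·2+1=3
row: 9 vs 12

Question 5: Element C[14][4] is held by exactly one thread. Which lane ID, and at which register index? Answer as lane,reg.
r=14⇒gr=6,Rb=1  c=4⇒th=2,odd=0
L=6*4+2=26  i=1*2+0=2

26,2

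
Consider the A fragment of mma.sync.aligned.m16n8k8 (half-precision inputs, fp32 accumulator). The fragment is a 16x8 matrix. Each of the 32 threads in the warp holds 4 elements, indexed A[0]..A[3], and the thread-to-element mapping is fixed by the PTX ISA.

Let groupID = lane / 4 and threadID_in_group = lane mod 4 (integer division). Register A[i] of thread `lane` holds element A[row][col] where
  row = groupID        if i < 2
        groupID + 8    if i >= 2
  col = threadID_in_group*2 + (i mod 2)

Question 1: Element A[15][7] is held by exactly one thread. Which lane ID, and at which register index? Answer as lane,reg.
r=15→G=7,rhi=1  c=7→T=3,p=1
L=7*4+3=31  i=1*2+1=3

31,3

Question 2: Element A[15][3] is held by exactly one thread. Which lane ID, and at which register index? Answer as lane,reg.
r:15=>grp=7,rB=1  c:3=>tig=1,lo=1
L=7*4+1=29  i=1*2+1=3

29,3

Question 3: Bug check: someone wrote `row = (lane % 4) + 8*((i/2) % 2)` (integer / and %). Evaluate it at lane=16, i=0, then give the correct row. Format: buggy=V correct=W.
buggy=0 correct=4

`(lane % 4) + 8*((i/2) % 2)`[16,0]->0
L=16->gid=16>>2=4, tid=16&3=0
[0]->row 4+0=4  col 0·2+0=0
row: 0 vs 4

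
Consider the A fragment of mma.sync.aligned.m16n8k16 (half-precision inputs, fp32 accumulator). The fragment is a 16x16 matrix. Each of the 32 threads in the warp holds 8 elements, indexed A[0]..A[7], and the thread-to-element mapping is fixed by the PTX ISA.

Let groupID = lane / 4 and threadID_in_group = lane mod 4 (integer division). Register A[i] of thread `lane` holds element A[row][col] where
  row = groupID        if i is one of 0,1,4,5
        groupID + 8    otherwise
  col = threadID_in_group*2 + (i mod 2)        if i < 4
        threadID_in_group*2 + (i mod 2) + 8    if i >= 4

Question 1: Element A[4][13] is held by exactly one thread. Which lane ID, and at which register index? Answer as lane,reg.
18,5

r=4⇒gr=4,Rb=0  c=13⇒Cb=1,th=2,odd=1
L=4*4+2=18  i=1*4+0*2+1=5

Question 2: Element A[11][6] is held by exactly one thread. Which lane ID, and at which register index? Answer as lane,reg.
r=11→G=3,rhi=1  c=6→chi=0,T=3,p=0
L=3*4+3=15  i=0*4+1*2+0=2

15,2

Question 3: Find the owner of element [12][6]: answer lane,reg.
19,2

r: 12->gid=4,r8=1  c: 6->c8=0,tid=3,i&1=0
L=4*4+3=19  i=0*4+1*2+0=2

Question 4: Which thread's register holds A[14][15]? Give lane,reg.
27,7

r:14=>grp=6,rB=1  c:15=>cB=1,tig=3,lo=1
L=6*4+3=27  i=1*4+1*2+1=7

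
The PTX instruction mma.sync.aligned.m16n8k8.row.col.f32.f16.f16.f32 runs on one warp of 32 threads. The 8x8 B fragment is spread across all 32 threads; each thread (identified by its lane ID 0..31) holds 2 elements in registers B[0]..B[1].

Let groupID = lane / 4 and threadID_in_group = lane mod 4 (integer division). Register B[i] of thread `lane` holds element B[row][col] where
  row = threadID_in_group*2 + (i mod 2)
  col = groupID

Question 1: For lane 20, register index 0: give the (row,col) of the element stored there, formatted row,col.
0,5

L=20→G=20>>2=5, T=20&3=0
[0]→row 0·2+0=0  col G=5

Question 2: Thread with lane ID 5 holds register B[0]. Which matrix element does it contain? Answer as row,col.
2,1

lane 5⇒5/4=1, 5 mod 4=1
i=0  r:2·1+0⇒2  c:1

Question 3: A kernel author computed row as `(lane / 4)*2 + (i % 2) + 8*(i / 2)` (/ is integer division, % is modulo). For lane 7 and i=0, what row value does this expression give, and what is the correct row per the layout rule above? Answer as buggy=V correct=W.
`(lane / 4)*2 + (i % 2) + 8*(i / 2)`[7,0]->2
L=7->gid=7>>2=1, tid=7&3=3
[0]->row 3·2+0=6  col gid=1
row: 2 vs 6

buggy=2 correct=6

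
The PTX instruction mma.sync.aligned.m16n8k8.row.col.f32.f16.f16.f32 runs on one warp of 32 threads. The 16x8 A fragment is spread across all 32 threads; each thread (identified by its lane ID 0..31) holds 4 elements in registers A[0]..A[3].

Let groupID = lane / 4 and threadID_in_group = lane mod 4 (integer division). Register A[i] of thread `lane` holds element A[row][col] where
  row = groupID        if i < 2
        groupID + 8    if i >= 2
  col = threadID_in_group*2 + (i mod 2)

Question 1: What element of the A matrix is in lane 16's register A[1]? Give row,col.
4,1

lane 16: g=4 (16/4), t=0 (16%4)
i=1: r=4+0=4, c=0*2+1=1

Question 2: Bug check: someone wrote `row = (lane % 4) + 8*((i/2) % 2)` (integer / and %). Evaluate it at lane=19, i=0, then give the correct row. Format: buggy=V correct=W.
buggy=3 correct=4

`(lane % 4) + 8*((i/2) % 2)`[19,0]=>3
lane 19=>19/4=4, 19 mod 4=3
i=0  r:4+0=>4  c:2·3+0=>6
row: 3 vs 4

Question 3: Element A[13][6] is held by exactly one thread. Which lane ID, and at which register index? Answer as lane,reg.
23,2

r: 13->gid=5,r8=1  c: 6->tid=3,i&1=0
L=5*4+3=23  i=1*2+0=2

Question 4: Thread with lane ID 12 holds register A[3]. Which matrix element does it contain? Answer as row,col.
11,1

L=12->gid=12>>2=3, tid=12&3=0
[3]->row 3+8=11  col 0·2+1=1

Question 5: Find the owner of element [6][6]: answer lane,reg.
27,0

r: 6->gid=6,r8=0  c: 6->tid=3,i&1=0
L=6*4+3=27  i=0*2+0=0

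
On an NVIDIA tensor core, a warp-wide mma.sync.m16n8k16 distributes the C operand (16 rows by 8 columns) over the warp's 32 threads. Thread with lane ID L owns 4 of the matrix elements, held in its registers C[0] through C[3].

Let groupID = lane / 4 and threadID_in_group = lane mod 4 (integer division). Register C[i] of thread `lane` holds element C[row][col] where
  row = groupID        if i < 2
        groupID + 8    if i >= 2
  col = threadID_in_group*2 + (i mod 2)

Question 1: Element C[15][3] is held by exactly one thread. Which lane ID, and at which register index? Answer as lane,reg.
r: 15->gid=7,r8=1  c: 3->tid=1,i&1=1
L=7*4+1=29  i=1*2+1=3

29,3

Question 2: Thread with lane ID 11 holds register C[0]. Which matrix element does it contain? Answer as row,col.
2,6

lane 11->11/4=2, 11 mod 4=3
i=0  r:2+0->2  c:2·3+0->6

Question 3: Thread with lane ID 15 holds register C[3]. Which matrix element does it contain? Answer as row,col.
11,7

L=15→G=15>>2=3, T=15&3=3
[3]→row 3+8=11  col 3·2+1=7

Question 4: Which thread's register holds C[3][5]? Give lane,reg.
r=3→G=3,rhi=0  c=5→T=2,p=1
L=3*4+2=14  i=0*2+1=1

14,1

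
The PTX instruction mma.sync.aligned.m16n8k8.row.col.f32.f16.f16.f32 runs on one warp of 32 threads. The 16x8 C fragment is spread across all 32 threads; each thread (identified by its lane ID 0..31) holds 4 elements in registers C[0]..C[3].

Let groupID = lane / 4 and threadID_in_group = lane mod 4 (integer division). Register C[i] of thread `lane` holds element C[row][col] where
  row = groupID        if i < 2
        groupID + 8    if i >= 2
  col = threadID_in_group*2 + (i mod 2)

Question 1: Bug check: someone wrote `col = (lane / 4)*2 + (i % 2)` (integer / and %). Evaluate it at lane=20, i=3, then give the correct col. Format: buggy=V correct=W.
`(lane / 4)*2 + (i % 2)`[20,3]->11
20: g=5,t=0
[3] (5+8,0*2+1) = (13,1)
col: 11 vs 1

buggy=11 correct=1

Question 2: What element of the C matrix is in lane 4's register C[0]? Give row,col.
lane 4->4/4=1, 4 mod 4=0
i=0  r:1+0->1  c:2·0+0->0

1,0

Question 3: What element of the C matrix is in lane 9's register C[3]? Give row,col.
9: gr=2,th=1
[3] (2+8,1*2+1) = (10,3)

10,3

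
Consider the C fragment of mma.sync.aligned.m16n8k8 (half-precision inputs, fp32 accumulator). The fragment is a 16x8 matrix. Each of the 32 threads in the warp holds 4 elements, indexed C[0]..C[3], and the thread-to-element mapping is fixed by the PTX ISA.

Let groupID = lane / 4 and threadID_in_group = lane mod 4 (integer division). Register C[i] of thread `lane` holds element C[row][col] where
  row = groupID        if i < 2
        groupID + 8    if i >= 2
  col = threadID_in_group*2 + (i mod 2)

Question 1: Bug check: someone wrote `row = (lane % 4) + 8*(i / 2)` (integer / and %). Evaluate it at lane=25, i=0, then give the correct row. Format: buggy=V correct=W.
`(lane % 4) + 8*(i / 2)`[25,0]⇒1
25: gr=6,th=1
[0] (6+0,1*2+0) = (6,2)
row: 1 vs 6

buggy=1 correct=6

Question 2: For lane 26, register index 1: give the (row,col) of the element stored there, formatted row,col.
lane 26⇒26/4=6, 26 mod 4=2
i=1  r:6+0⇒6  c:2·2+1⇒5

6,5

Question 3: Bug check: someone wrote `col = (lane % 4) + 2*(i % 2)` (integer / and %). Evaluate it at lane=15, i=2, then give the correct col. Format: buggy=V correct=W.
buggy=3 correct=6

`(lane % 4) + 2*(i % 2)`[15,2]⇒3
15: gr=3,th=3
[2] (3+8,3*2+0) = (11,6)
col: 3 vs 6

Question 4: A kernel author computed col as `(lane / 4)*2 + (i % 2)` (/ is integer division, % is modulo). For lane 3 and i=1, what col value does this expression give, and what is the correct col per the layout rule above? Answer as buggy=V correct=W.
buggy=1 correct=7

`(lane / 4)*2 + (i % 2)`[3,1]->1
L=3->g=3>>2=0, t=3&3=3
[1]->row 0+0=0  col 3·2+1=7
col: 1 vs 7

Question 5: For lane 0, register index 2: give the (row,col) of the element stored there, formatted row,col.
lane 0⇒0/4=0, 0 mod 4=0
i=2  r:0+8⇒8  c:2·0+0⇒0

8,0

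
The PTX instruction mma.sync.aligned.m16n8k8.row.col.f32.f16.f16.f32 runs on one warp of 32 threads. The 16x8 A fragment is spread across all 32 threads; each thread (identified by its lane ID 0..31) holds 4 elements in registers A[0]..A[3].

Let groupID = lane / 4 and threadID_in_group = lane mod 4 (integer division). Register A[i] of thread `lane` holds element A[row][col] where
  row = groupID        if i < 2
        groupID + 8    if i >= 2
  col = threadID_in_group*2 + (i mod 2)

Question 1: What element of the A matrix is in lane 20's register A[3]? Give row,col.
20: g=5,t=0
[3] (5+8,0*2+1) = (13,1)

13,1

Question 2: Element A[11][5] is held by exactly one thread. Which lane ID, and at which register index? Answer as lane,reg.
14,3

r=11→G=3,rhi=1  c=5→T=2,p=1
L=3*4+2=14  i=1*2+1=3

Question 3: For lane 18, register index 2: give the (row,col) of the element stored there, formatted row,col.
12,4

lane 18: G=4 (18/4), T=2 (18%4)
i=2: r=4+8=12, c=2*2+0=4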